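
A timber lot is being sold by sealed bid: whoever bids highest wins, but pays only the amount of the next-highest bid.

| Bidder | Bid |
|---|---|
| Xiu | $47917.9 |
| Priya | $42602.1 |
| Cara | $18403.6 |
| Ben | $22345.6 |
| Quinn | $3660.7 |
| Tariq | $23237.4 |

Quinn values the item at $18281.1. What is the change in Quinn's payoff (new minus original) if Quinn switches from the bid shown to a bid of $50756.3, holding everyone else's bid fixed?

−$29636.8

The highest bid among the other bidders is $47917.9; Quinn's bid doesn't change that.
Original bid $3660.7: Quinn is not highest (top rival bid is $47917.9); payoff $0.
Alternative bid $50756.3: Quinn is highest, pays the top rival bid $47917.9; payoff $18281.1 − $47917.9 = −$29636.8.
Change in payoff = −$29636.8 − ($0) = −$29636.8.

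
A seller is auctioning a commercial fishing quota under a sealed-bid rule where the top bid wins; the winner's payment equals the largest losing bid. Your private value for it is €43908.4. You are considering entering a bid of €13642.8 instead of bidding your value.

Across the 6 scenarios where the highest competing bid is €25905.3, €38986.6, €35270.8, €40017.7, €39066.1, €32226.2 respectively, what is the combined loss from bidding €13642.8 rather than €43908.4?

€51977.7

The deviation costs you only when the competing bid falls strictly between €13642.8 and €43908.4; elsewhere both bids give the same outcome.
€25905.3: truthful payoff €18003.1, deviation payoff €0 → loss €18003.1.
€38986.6: truthful payoff €4921.8, deviation payoff €0 → loss €4921.8.
€35270.8: truthful payoff €8637.6, deviation payoff €0 → loss €8637.6.
€40017.7: truthful payoff €3890.7, deviation payoff €0 → loss €3890.7.
€39066.1: truthful payoff €4842.3, deviation payoff €0 → loss €4842.3.
€32226.2: truthful payoff €11682.2, deviation payoff €0 → loss €11682.2.
Total loss = €18003.1 + €4921.8 + €8637.6 + €3890.7 + €4842.3 + €11682.2 = €51977.7.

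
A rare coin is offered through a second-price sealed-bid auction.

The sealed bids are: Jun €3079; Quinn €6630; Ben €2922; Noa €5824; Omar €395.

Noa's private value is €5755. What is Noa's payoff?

Highest bid: Quinn at €6630, so Quinn wins.
Second-highest bid: Noa at €5824 — that is the price the winner pays.
Noa did not win, so Noa pays nothing and receives nothing: payoff €0.

€0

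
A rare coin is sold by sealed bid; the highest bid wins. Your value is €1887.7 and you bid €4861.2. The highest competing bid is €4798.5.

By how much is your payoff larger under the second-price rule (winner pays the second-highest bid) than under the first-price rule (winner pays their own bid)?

You have the highest bid, so you win under either rule.
Second-price: pay €4798.5 → payoff −€2910.8.
First-price: pay your own bid €4861.2 → payoff −€2973.5.
Difference = −€2910.8 − (−€2973.5) = €62.7.

€62.7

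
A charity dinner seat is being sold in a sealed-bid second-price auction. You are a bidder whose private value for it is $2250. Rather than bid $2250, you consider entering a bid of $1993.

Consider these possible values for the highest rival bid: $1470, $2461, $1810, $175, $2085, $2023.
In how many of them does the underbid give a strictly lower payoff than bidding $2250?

The deviation hurts exactly when the highest competing bid lies strictly between $1993 and $2250 — underbidding then forfeits a profitable win.
$1470: below both → same outcome either way.
$2461: above both → same outcome either way.
$1810: below both → same outcome either way.
$175: below both → same outcome either way.
$2085: inside the interval → strictly worse (loss $165).
$2023: inside the interval → strictly worse (loss $227).
Count: 2.

2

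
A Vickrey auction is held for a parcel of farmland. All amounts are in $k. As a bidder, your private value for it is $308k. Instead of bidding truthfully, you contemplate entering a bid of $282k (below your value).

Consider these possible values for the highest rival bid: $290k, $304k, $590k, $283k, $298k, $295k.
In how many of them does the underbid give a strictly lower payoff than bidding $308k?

5

The deviation hurts exactly when the highest competing bid lies strictly between $282k and $308k — underbidding then forfeits a profitable win.
$290k: inside the interval → strictly worse (loss $18k).
$304k: inside the interval → strictly worse (loss $4k).
$590k: above both → same outcome either way.
$283k: inside the interval → strictly worse (loss $25k).
$298k: inside the interval → strictly worse (loss $10k).
$295k: inside the interval → strictly worse (loss $13k).
Count: 5.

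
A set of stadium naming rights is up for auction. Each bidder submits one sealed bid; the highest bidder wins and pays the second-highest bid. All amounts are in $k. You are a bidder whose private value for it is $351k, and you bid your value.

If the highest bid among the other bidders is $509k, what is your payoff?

$0k

Your bid $351k is below the highest competing bid $509k, so you lose.
A losing bidder pays nothing and receives nothing: payoff = $0k.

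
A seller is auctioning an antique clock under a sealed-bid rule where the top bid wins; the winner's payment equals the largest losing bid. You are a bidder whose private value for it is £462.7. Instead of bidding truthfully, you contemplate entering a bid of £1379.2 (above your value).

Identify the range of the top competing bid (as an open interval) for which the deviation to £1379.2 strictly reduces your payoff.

(£462.7, £1379.2)

If the competing bid is below £462.7, both bids win at the same price — no difference.
If it is above £1379.2, both bids lose — no difference.
If it lies strictly between £462.7 and £1379.2, bidding your value loses (payoff 0) while bidding £1379.2 wins at a price above your value (payoff negative).
So the deviation strictly hurts on the open interval (£462.7, £1379.2).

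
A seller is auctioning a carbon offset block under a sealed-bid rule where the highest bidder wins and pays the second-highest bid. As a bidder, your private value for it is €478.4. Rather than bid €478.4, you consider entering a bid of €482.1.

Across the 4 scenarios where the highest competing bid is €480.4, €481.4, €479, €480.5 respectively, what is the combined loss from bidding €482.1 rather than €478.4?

The deviation costs you only when the competing bid falls strictly between €478.4 and €482.1; elsewhere both bids give the same outcome.
€480.4: truthful payoff €0, deviation payoff −€2 → loss €2.
€481.4: truthful payoff €0, deviation payoff −€3 → loss €3.
€479: truthful payoff €0, deviation payoff −€0.6 → loss €0.6.
€480.5: truthful payoff €0, deviation payoff −€2.1 → loss €2.1.
Total loss = €2 + €3 + €0.6 + €2.1 = €7.7.
Because the price is fixed by the runner-up's bid, deviating from your value can only change a good outcome into a bad one — never the reverse.

€7.7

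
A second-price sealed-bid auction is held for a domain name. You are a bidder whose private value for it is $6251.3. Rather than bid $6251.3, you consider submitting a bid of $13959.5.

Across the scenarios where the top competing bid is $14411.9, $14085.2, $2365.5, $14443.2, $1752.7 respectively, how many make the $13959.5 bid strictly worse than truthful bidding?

0

The deviation hurts exactly when the highest competing bid lies strictly between $6251.3 and $13959.5 — overbidding then wins at a price above your value.
$14411.9: above both → same outcome either way.
$14085.2: above both → same outcome either way.
$2365.5: below both → same outcome either way.
$14443.2: above both → same outcome either way.
$1752.7: below both → same outcome either way.
Count: 0.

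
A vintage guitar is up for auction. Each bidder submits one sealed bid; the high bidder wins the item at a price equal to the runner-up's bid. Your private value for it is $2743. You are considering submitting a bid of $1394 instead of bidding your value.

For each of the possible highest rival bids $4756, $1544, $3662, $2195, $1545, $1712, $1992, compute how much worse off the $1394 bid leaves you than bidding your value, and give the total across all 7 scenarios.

$4727

The deviation costs you only when the competing bid falls strictly between $1394 and $2743; elsewhere both bids give the same outcome.
$4756: outcomes coincide → loss $0.
$1544: truthful payoff $1199, deviation payoff $0 → loss $1199.
$3662: outcomes coincide → loss $0.
$2195: truthful payoff $548, deviation payoff $0 → loss $548.
$1545: truthful payoff $1198, deviation payoff $0 → loss $1198.
$1712: truthful payoff $1031, deviation payoff $0 → loss $1031.
$1992: truthful payoff $751, deviation payoff $0 → loss $751.
Total loss = $1199 + $548 + $1198 + $1031 + $751 = $4727.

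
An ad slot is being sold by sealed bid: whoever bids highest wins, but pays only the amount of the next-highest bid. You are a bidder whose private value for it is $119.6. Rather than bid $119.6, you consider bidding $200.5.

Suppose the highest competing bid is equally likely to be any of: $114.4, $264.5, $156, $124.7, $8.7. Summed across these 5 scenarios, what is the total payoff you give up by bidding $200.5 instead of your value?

The deviation costs you only when the competing bid falls strictly between $119.6 and $200.5; elsewhere both bids give the same outcome.
$114.4: outcomes coincide → loss $0.
$264.5: outcomes coincide → loss $0.
$156: truthful payoff $0, deviation payoff −$36.4 → loss $36.4.
$124.7: truthful payoff $0, deviation payoff −$5.1 → loss $5.1.
$8.7: outcomes coincide → loss $0.
Total loss = $36.4 + $5.1 = $41.5.

$41.5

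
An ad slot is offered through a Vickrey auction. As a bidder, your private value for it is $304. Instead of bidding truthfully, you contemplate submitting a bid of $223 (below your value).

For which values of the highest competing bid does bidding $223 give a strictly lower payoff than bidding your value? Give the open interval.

If the competing bid is below $223, both bids win at the same price — no difference.
If it is above $304, both bids lose — no difference.
If it lies strictly between $223 and $304, bidding your value wins at a price below your value (positive payoff) while bidding $223 loses (payoff 0).
So the deviation strictly hurts on the open interval ($223, $304).

($223, $304)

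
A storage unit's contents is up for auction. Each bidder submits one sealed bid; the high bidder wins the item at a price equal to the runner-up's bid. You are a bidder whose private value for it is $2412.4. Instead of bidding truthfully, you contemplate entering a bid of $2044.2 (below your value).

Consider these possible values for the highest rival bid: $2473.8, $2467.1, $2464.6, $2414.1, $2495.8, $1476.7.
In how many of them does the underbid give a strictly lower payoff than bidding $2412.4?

The deviation hurts exactly when the highest competing bid lies strictly between $2044.2 and $2412.4 — underbidding then forfeits a profitable win.
$2473.8: above both → same outcome either way.
$2467.1: above both → same outcome either way.
$2464.6: above both → same outcome either way.
$2414.1: above both → same outcome either way.
$2495.8: above both → same outcome either way.
$1476.7: below both → same outcome either way.
Count: 0.

0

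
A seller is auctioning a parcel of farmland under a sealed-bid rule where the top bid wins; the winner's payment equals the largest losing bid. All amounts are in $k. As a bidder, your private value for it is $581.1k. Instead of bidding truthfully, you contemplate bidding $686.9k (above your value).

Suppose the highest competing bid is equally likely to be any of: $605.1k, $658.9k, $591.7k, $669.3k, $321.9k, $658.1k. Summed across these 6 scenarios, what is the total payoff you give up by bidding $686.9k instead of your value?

The deviation costs you only when the competing bid falls strictly between $581.1k and $686.9k; elsewhere both bids give the same outcome.
$605.1k: truthful payoff $0k, deviation payoff −$24k → loss $24k.
$658.9k: truthful payoff $0k, deviation payoff −$77.8k → loss $77.8k.
$591.7k: truthful payoff $0k, deviation payoff −$10.6k → loss $10.6k.
$669.3k: truthful payoff $0k, deviation payoff −$88.2k → loss $88.2k.
$321.9k: outcomes coincide → loss $0k.
$658.1k: truthful payoff $0k, deviation payoff −$77k → loss $77k.
Total loss = $24k + $77.8k + $10.6k + $88.2k + $77k = $277.6k.
In a second-price auction your bid sets only whether you win, not what you pay, so bidding your true value is weakly dominant.

$277.6k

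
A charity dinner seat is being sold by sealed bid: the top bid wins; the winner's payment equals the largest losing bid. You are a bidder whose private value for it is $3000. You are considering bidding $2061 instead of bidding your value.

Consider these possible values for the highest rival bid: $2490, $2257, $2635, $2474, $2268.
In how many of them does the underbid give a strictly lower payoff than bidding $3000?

5

The deviation hurts exactly when the highest competing bid lies strictly between $2061 and $3000 — underbidding then forfeits a profitable win.
$2490: inside the interval → strictly worse (loss $510).
$2257: inside the interval → strictly worse (loss $743).
$2635: inside the interval → strictly worse (loss $365).
$2474: inside the interval → strictly worse (loss $526).
$2268: inside the interval → strictly worse (loss $732).
Count: 5.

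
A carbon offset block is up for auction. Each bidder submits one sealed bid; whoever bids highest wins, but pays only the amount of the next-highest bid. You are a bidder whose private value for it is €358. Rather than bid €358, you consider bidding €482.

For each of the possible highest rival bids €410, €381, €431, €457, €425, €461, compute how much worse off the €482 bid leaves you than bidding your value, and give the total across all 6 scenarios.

€417

The deviation costs you only when the competing bid falls strictly between €358 and €482; elsewhere both bids give the same outcome.
€410: truthful payoff €0, deviation payoff −€52 → loss €52.
€381: truthful payoff €0, deviation payoff −€23 → loss €23.
€431: truthful payoff €0, deviation payoff −€73 → loss €73.
€457: truthful payoff €0, deviation payoff −€99 → loss €99.
€425: truthful payoff €0, deviation payoff −€67 → loss €67.
€461: truthful payoff €0, deviation payoff −€103 → loss €103.
Total loss = €52 + €23 + €73 + €99 + €67 + €103 = €417.
Because the price is fixed by the runner-up's bid, deviating from your value can only change a good outcome into a bad one — never the reverse.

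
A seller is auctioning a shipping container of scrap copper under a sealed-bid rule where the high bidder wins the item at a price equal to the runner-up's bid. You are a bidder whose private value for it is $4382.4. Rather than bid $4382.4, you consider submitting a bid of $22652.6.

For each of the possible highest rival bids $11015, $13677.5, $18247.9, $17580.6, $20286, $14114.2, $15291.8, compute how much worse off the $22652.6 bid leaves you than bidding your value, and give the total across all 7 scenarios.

The deviation costs you only when the competing bid falls strictly between $4382.4 and $22652.6; elsewhere both bids give the same outcome.
$11015: truthful payoff $0, deviation payoff −$6632.6 → loss $6632.6.
$13677.5: truthful payoff $0, deviation payoff −$9295.1 → loss $9295.1.
$18247.9: truthful payoff $0, deviation payoff −$13865.5 → loss $13865.5.
$17580.6: truthful payoff $0, deviation payoff −$13198.2 → loss $13198.2.
$20286: truthful payoff $0, deviation payoff −$15903.6 → loss $15903.6.
$14114.2: truthful payoff $0, deviation payoff −$9731.8 → loss $9731.8.
$15291.8: truthful payoff $0, deviation payoff −$10909.4 → loss $10909.4.
Total loss = $6632.6 + $9295.1 + $13865.5 + $13198.2 + $15903.6 + $9731.8 + $10909.4 = $79536.2.

$79536.2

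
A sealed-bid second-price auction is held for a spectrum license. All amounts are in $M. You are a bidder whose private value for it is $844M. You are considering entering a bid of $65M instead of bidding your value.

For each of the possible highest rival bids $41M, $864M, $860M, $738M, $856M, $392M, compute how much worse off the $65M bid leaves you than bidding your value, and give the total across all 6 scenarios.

$558M

The deviation costs you only when the competing bid falls strictly between $65M and $844M; elsewhere both bids give the same outcome.
$41M: outcomes coincide → loss $0M.
$864M: outcomes coincide → loss $0M.
$860M: outcomes coincide → loss $0M.
$738M: truthful payoff $106M, deviation payoff $0M → loss $106M.
$856M: outcomes coincide → loss $0M.
$392M: truthful payoff $452M, deviation payoff $0M → loss $452M.
Total loss = $106M + $452M = $558M.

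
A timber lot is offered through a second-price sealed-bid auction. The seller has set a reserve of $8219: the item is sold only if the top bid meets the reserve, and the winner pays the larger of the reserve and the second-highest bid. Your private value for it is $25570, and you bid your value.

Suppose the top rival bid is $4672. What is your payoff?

$17351

Your bid $25570 is the highest and exceeds the reserve.
Price = max(second-highest bid, reserve) = max($4672, $8219) = $8219.
Payoff = $25570 − $8219 = $17351.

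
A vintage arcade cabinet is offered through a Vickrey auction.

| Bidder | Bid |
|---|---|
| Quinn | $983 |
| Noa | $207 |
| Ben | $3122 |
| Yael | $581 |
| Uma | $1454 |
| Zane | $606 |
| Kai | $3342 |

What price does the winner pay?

$3122

Highest bid: Kai at $3342, so Kai wins.
Second-highest bid: Ben at $3122 — that is the price the winner pays.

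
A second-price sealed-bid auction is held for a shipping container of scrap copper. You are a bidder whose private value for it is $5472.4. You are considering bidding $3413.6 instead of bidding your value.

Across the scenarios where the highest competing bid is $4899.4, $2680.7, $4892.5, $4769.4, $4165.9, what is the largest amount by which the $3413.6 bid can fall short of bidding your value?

$4899.4: truthful gives $573, deviation gives $0 → loss $573.
$2680.7: same outcome either way → loss $0.
$4892.5: truthful gives $579.9, deviation gives $0 → loss $579.9.
$4769.4: truthful gives $703, deviation gives $0 → loss $703.
$4165.9: truthful gives $1306.5, deviation gives $0 → loss $1306.5.
Maximum loss: $1306.5.

$1306.5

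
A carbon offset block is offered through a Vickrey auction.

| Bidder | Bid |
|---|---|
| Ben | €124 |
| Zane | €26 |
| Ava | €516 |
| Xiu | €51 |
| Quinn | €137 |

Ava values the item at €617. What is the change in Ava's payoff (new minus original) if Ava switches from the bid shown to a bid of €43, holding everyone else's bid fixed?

The highest bid among the other bidders is €137; Ava's bid doesn't change that.
Original bid €516: Ava is highest, pays the top rival bid €137; payoff €617 − €137 = €480.
Alternative bid €43: Ava is not highest (top rival bid is €137); payoff €0.
Change in payoff = €0 − (€480) = −€480.

−€480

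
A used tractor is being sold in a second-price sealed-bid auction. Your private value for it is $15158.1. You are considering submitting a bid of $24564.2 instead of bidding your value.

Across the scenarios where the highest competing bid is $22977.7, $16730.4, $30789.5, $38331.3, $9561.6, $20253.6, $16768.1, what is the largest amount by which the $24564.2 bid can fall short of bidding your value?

$22977.7: truthful gives $0, deviation gives −$7819.6 → loss $7819.6.
$16730.4: truthful gives $0, deviation gives −$1572.3 → loss $1572.3.
$30789.5: same outcome either way → loss $0.
$38331.3: same outcome either way → loss $0.
$9561.6: same outcome either way → loss $0.
$20253.6: truthful gives $0, deviation gives −$5095.5 → loss $5095.5.
$16768.1: truthful gives $0, deviation gives −$1610 → loss $1610.
Maximum loss: $7819.6.

$7819.6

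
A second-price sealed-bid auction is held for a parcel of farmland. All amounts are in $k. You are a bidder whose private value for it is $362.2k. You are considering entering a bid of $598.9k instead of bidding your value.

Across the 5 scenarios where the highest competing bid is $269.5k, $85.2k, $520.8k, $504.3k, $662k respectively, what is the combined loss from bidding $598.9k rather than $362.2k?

$300.7k

The deviation costs you only when the competing bid falls strictly between $362.2k and $598.9k; elsewhere both bids give the same outcome.
$269.5k: outcomes coincide → loss $0k.
$85.2k: outcomes coincide → loss $0k.
$520.8k: truthful payoff $0k, deviation payoff −$158.6k → loss $158.6k.
$504.3k: truthful payoff $0k, deviation payoff −$142.1k → loss $142.1k.
$662k: outcomes coincide → loss $0k.
Total loss = $158.6k + $142.1k = $300.7k.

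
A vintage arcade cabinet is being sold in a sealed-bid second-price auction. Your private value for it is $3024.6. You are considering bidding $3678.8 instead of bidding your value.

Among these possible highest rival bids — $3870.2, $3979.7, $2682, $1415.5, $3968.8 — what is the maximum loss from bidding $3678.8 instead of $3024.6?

$3870.2: same outcome either way → loss $0.
$3979.7: same outcome either way → loss $0.
$2682: same outcome either way → loss $0.
$1415.5: same outcome either way → loss $0.
$3968.8: same outcome either way → loss $0.
Maximum loss: $0.

$0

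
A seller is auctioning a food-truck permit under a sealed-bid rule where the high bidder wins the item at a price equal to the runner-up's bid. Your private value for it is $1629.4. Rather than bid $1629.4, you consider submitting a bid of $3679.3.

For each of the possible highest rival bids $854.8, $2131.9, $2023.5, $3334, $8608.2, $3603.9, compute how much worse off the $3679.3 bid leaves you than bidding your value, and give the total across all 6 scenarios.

The deviation costs you only when the competing bid falls strictly between $1629.4 and $3679.3; elsewhere both bids give the same outcome.
$854.8: outcomes coincide → loss $0.
$2131.9: truthful payoff $0, deviation payoff −$502.5 → loss $502.5.
$2023.5: truthful payoff $0, deviation payoff −$394.1 → loss $394.1.
$3334: truthful payoff $0, deviation payoff −$1704.6 → loss $1704.6.
$8608.2: outcomes coincide → loss $0.
$3603.9: truthful payoff $0, deviation payoff −$1974.5 → loss $1974.5.
Total loss = $502.5 + $394.1 + $1704.6 + $1974.5 = $4575.7.

$4575.7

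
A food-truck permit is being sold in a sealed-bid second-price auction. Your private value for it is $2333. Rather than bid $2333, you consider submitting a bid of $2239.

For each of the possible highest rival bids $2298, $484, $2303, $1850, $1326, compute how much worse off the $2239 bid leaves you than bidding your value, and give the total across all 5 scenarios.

The deviation costs you only when the competing bid falls strictly between $2239 and $2333; elsewhere both bids give the same outcome.
$2298: truthful payoff $35, deviation payoff $0 → loss $35.
$484: outcomes coincide → loss $0.
$2303: truthful payoff $30, deviation payoff $0 → loss $30.
$1850: outcomes coincide → loss $0.
$1326: outcomes coincide → loss $0.
Total loss = $35 + $30 = $65.

$65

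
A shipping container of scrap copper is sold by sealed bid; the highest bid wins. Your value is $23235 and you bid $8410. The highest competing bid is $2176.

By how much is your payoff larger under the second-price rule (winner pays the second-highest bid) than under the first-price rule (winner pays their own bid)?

You have the highest bid, so you win under either rule.
Second-price: pay $2176 → payoff $21059.
First-price: pay your own bid $8410 → payoff $14825.
Difference = $21059 − ($14825) = $6234.

$6234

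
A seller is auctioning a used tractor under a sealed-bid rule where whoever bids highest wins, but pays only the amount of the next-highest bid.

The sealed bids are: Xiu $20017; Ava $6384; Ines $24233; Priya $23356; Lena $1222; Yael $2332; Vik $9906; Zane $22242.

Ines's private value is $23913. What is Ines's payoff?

$557

Highest bid: Ines at $24233, so Ines wins.
Second-highest bid: Priya at $23356 — that is the price the winner pays.
Ines's payoff = value − price = $23913 − $23356 = $557.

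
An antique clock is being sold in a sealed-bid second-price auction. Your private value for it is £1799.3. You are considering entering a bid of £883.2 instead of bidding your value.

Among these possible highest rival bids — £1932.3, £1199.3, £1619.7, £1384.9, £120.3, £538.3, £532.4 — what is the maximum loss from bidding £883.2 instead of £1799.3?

£1932.3: same outcome either way → loss £0.
£1199.3: truthful gives £600, deviation gives £0 → loss £600.
£1619.7: truthful gives £179.6, deviation gives £0 → loss £179.6.
£1384.9: truthful gives £414.4, deviation gives £0 → loss £414.4.
£120.3: same outcome either way → loss £0.
£538.3: same outcome either way → loss £0.
£532.4: same outcome either way → loss £0.
Maximum loss: £600.

£600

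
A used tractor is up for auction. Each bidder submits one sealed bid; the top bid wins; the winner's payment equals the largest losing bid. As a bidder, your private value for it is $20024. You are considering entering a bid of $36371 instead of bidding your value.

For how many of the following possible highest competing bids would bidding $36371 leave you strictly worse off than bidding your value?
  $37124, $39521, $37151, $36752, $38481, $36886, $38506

The deviation hurts exactly when the highest competing bid lies strictly between $20024 and $36371 — overbidding then wins at a price above your value.
$37124: above both → same outcome either way.
$39521: above both → same outcome either way.
$37151: above both → same outcome either way.
$36752: above both → same outcome either way.
$38481: above both → same outcome either way.
$36886: above both → same outcome either way.
$38506: above both → same outcome either way.
Count: 0.

0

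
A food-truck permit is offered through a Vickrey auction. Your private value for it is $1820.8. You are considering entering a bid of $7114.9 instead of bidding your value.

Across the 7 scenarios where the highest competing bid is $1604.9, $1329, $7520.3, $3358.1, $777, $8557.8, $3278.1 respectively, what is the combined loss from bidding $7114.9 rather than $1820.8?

$2994.6

The deviation costs you only when the competing bid falls strictly between $1820.8 and $7114.9; elsewhere both bids give the same outcome.
$1604.9: outcomes coincide → loss $0.
$1329: outcomes coincide → loss $0.
$7520.3: outcomes coincide → loss $0.
$3358.1: truthful payoff $0, deviation payoff −$1537.3 → loss $1537.3.
$777: outcomes coincide → loss $0.
$8557.8: outcomes coincide → loss $0.
$3278.1: truthful payoff $0, deviation payoff −$1457.3 → loss $1457.3.
Total loss = $1537.3 + $1457.3 = $2994.6.
Because the price is fixed by the runner-up's bid, deviating from your value can only change a good outcome into a bad one — never the reverse.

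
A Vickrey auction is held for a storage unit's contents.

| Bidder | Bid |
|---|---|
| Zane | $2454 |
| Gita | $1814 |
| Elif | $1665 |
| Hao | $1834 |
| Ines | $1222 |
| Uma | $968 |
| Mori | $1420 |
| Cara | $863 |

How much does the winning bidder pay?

$1834

Highest bid: Zane at $2454, so Zane wins.
Second-highest bid: Hao at $1834 — that is the price the winner pays.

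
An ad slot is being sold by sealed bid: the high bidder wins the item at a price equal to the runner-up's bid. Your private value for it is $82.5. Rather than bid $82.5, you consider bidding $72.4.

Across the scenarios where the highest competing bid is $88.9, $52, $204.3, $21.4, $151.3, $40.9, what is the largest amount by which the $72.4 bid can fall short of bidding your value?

$88.9: same outcome either way → loss $0.
$52: same outcome either way → loss $0.
$204.3: same outcome either way → loss $0.
$21.4: same outcome either way → loss $0.
$151.3: same outcome either way → loss $0.
$40.9: same outcome either way → loss $0.
Maximum loss: $0.

$0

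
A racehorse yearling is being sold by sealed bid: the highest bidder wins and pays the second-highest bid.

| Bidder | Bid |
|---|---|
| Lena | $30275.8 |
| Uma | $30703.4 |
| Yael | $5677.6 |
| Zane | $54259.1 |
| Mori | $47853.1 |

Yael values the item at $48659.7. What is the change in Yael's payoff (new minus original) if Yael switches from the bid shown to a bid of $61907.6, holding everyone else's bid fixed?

The highest bid among the other bidders is $54259.1; Yael's bid doesn't change that.
Original bid $5677.6: Yael is not highest (top rival bid is $54259.1); payoff $0.
Alternative bid $61907.6: Yael is highest, pays the top rival bid $54259.1; payoff $48659.7 − $54259.1 = −$5599.4.
Change in payoff = −$5599.4 − ($0) = −$5599.4.

−$5599.4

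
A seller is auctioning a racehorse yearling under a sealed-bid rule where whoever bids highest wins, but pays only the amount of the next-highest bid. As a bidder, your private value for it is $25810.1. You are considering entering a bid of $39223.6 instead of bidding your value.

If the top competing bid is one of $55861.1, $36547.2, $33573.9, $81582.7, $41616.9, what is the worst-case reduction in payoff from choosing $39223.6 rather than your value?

$10737.1

$55861.1: same outcome either way → loss $0.
$36547.2: truthful gives $0, deviation gives −$10737.1 → loss $10737.1.
$33573.9: truthful gives $0, deviation gives −$7763.8 → loss $7763.8.
$81582.7: same outcome either way → loss $0.
$41616.9: same outcome either way → loss $0.
Maximum loss: $10737.1.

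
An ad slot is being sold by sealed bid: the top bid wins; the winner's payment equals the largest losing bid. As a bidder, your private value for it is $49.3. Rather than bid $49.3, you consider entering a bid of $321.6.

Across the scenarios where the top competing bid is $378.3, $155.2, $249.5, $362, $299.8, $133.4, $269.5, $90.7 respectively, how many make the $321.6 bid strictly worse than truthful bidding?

The deviation hurts exactly when the highest competing bid lies strictly between $49.3 and $321.6 — overbidding then wins at a price above your value.
$378.3: above both → same outcome either way.
$155.2: inside the interval → strictly worse (loss $105.9).
$249.5: inside the interval → strictly worse (loss $200.2).
$362: above both → same outcome either way.
$299.8: inside the interval → strictly worse (loss $250.5).
$133.4: inside the interval → strictly worse (loss $84.1).
$269.5: inside the interval → strictly worse (loss $220.2).
$90.7: inside the interval → strictly worse (loss $41.4).
Count: 6.

6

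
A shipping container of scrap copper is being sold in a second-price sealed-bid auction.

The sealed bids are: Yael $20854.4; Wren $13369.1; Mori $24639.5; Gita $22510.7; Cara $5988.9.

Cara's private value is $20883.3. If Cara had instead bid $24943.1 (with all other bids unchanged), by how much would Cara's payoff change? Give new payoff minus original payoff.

−$3756.2

The highest bid among the other bidders is $24639.5; Cara's bid doesn't change that.
Original bid $5988.9: Cara is not highest (top rival bid is $24639.5); payoff $0.
Alternative bid $24943.1: Cara is highest, pays the top rival bid $24639.5; payoff $20883.3 − $24639.5 = −$3756.2.
Change in payoff = −$3756.2 − ($0) = −$3756.2.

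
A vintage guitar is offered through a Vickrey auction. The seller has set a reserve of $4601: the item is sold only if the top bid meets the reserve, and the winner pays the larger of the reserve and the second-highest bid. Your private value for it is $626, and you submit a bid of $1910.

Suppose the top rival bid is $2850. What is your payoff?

$0

Your bid $1910 is below the highest competing bid $2850, so you lose. Payoff $0.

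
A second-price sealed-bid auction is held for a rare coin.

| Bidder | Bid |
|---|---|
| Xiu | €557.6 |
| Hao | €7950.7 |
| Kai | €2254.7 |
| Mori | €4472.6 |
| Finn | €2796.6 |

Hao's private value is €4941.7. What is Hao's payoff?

Highest bid: Hao at €7950.7, so Hao wins.
Second-highest bid: Mori at €4472.6 — that is the price the winner pays.
Hao's payoff = value − price = €4941.7 − €4472.6 = €469.1.

€469.1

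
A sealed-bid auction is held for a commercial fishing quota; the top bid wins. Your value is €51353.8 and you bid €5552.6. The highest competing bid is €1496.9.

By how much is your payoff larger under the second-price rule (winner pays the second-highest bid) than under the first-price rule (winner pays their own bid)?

You have the highest bid, so you win under either rule.
Second-price: pay €1496.9 → payoff €49856.9.
First-price: pay your own bid €5552.6 → payoff €45801.2.
Difference = €49856.9 − (€45801.2) = €4055.7.

€4055.7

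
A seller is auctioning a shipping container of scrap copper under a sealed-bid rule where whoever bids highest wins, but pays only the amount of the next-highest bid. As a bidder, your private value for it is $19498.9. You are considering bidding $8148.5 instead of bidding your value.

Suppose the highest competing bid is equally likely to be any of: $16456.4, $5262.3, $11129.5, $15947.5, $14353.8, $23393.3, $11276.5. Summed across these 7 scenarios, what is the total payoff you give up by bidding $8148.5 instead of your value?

The deviation costs you only when the competing bid falls strictly between $8148.5 and $19498.9; elsewhere both bids give the same outcome.
$16456.4: truthful payoff $3042.5, deviation payoff $0 → loss $3042.5.
$5262.3: outcomes coincide → loss $0.
$11129.5: truthful payoff $8369.4, deviation payoff $0 → loss $8369.4.
$15947.5: truthful payoff $3551.4, deviation payoff $0 → loss $3551.4.
$14353.8: truthful payoff $5145.1, deviation payoff $0 → loss $5145.1.
$23393.3: outcomes coincide → loss $0.
$11276.5: truthful payoff $8222.4, deviation payoff $0 → loss $8222.4.
Total loss = $3042.5 + $8369.4 + $3551.4 + $5145.1 + $8222.4 = $28330.8.
Because the price is fixed by the runner-up's bid, deviating from your value can only change a good outcome into a bad one — never the reverse.

$28330.8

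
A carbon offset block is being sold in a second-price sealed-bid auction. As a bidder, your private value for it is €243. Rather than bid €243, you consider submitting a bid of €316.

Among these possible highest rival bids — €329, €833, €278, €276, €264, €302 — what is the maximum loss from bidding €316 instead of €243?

€329: same outcome either way → loss €0.
€833: same outcome either way → loss €0.
€278: truthful gives €0, deviation gives −€35 → loss €35.
€276: truthful gives €0, deviation gives −€33 → loss €33.
€264: truthful gives €0, deviation gives −€21 → loss €21.
€302: truthful gives €0, deviation gives −€59 → loss €59.
Maximum loss: €59.

€59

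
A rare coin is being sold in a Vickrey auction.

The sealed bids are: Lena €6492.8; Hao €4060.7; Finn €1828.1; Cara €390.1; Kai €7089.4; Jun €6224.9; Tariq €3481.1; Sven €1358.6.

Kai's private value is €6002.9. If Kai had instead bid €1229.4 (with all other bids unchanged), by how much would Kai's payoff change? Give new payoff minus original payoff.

€489.9

The highest bid among the other bidders is €6492.8; Kai's bid doesn't change that.
Original bid €7089.4: Kai is highest, pays the top rival bid €6492.8; payoff €6002.9 − €6492.8 = −€489.9.
Alternative bid €1229.4: Kai is not highest (top rival bid is €6492.8); payoff €0.
Change in payoff = €0 − (−€489.9) = €489.9.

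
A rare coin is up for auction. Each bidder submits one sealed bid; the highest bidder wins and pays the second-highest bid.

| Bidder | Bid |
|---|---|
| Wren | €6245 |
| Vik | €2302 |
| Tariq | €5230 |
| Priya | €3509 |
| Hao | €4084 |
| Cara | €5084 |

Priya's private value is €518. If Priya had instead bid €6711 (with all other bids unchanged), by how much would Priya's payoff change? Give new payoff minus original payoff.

−€5727

The highest bid among the other bidders is €6245; Priya's bid doesn't change that.
Original bid €3509: Priya is not highest (top rival bid is €6245); payoff €0.
Alternative bid €6711: Priya is highest, pays the top rival bid €6245; payoff €518 − €6245 = −€5727.
Change in payoff = −€5727 − (€0) = −€5727.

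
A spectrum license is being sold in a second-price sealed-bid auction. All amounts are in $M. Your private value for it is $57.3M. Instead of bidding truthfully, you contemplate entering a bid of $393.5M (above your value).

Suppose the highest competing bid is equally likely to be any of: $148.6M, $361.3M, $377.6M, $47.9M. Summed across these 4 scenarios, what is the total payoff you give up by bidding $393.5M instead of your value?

$715.6M

The deviation costs you only when the competing bid falls strictly between $57.3M and $393.5M; elsewhere both bids give the same outcome.
$148.6M: truthful payoff $0M, deviation payoff −$91.3M → loss $91.3M.
$361.3M: truthful payoff $0M, deviation payoff −$304M → loss $304M.
$377.6M: truthful payoff $0M, deviation payoff −$320.3M → loss $320.3M.
$47.9M: outcomes coincide → loss $0M.
Total loss = $91.3M + $304M + $320.3M = $715.6M.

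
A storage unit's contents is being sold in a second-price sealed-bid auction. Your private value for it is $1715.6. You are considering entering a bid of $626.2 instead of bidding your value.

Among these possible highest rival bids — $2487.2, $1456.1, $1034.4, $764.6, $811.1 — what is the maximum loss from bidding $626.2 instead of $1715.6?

$951

$2487.2: same outcome either way → loss $0.
$1456.1: truthful gives $259.5, deviation gives $0 → loss $259.5.
$1034.4: truthful gives $681.2, deviation gives $0 → loss $681.2.
$764.6: truthful gives $951, deviation gives $0 → loss $951.
$811.1: truthful gives $904.5, deviation gives $0 → loss $904.5.
Maximum loss: $951.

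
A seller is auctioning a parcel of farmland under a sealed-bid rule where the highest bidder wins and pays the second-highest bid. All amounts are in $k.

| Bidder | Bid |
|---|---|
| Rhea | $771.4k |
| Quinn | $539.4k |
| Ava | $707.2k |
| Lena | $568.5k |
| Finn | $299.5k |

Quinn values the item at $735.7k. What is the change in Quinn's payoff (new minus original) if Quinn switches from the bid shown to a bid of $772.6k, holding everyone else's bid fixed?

−$35.7k

The highest bid among the other bidders is $771.4k; Quinn's bid doesn't change that.
Original bid $539.4k: Quinn is not highest (top rival bid is $771.4k); payoff $0k.
Alternative bid $772.6k: Quinn is highest, pays the top rival bid $771.4k; payoff $735.7k − $771.4k = −$35.7k.
Change in payoff = −$35.7k − ($0k) = −$35.7k.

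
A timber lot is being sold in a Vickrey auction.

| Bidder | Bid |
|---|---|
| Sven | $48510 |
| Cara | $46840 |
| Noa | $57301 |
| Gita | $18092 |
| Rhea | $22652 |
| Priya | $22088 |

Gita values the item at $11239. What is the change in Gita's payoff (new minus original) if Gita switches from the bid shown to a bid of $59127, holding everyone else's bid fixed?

The highest bid among the other bidders is $57301; Gita's bid doesn't change that.
Original bid $18092: Gita is not highest (top rival bid is $57301); payoff $0.
Alternative bid $59127: Gita is highest, pays the top rival bid $57301; payoff $11239 − $57301 = −$46062.
Change in payoff = −$46062 − ($0) = −$46062.

−$46062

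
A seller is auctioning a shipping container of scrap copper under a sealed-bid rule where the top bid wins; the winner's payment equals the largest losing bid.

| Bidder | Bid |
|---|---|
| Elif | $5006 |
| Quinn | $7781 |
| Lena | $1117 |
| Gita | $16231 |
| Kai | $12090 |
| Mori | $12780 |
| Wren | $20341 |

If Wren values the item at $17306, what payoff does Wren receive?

Highest bid: Wren at $20341, so Wren wins.
Second-highest bid: Gita at $16231 — that is the price the winner pays.
Wren's payoff = value − price = $17306 − $16231 = $1075.

$1075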